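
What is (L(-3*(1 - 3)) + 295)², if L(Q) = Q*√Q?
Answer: 87241 + 3540*√6 ≈ 95912.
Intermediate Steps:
L(Q) = Q^(3/2)
(L(-3*(1 - 3)) + 295)² = ((-3*(1 - 3))^(3/2) + 295)² = ((-3*(-2))^(3/2) + 295)² = (6^(3/2) + 295)² = (6*√6 + 295)² = (295 + 6*√6)²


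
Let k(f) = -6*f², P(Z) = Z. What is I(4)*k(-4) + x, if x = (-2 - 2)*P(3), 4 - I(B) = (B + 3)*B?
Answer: 2292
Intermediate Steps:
I(B) = 4 - B*(3 + B) (I(B) = 4 - (B + 3)*B = 4 - (3 + B)*B = 4 - B*(3 + B))
x = -12 (x = (-2 - 2)*3 = -4*3 = -12)
I(4)*k(-4) + x = (4 - 1*4² - 3*4)*(-6*(-4)²) - 12 = (4 - 1*16 - 12)*(-6*16) - 12 = (4 - 16 - 12)*(-96) - 12 = -24*(-96) - 12 = 2304 - 12 = 2292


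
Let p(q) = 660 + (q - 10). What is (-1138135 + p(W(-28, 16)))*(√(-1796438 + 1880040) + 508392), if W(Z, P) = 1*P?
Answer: -578280139848 - 1137469*√83602 ≈ -5.7861e+11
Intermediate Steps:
W(Z, P) = P
p(q) = 650 + q (p(q) = 660 + (-10 + q) = 650 + q)
(-1138135 + p(W(-28, 16)))*(√(-1796438 + 1880040) + 508392) = (-1138135 + (650 + 16))*(√(-1796438 + 1880040) + 508392) = (-1138135 + 666)*(√83602 + 508392) = -1137469*(508392 + √83602) = -578280139848 - 1137469*√83602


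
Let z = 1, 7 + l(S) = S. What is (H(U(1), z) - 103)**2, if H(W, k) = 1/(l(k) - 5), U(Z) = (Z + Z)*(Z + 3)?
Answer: 1285956/121 ≈ 10628.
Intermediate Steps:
U(Z) = 2*Z*(3 + Z) (U(Z) = (2*Z)*(3 + Z) = 2*Z*(3 + Z))
l(S) = -7 + S
H(W, k) = 1/(-12 + k) (H(W, k) = 1/((-7 + k) - 5) = 1/(-12 + k))
(H(U(1), z) - 103)**2 = (1/(-12 + 1) - 103)**2 = (1/(-11) - 103)**2 = (-1/11 - 103)**2 = (-1134/11)**2 = 1285956/121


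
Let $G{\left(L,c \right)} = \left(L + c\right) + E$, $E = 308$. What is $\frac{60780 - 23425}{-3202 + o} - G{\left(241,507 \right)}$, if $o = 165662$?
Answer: $- \frac{34304081}{32492} \approx -1055.8$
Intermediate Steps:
$G{\left(L,c \right)} = 308 + L + c$ ($G{\left(L,c \right)} = \left(L + c\right) + 308 = 308 + L + c$)
$\frac{60780 - 23425}{-3202 + o} - G{\left(241,507 \right)} = \frac{60780 - 23425}{-3202 + 165662} - \left(308 + 241 + 507\right) = \frac{37355}{162460} - 1056 = 37355 \cdot \frac{1}{162460} - 1056 = \frac{7471}{32492} - 1056 = - \frac{34304081}{32492}$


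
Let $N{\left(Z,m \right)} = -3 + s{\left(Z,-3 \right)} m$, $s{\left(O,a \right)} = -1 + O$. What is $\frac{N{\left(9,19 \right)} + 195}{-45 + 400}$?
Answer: $\frac{344}{355} \approx 0.96901$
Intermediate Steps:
$N{\left(Z,m \right)} = -3 + m \left(-1 + Z\right)$ ($N{\left(Z,m \right)} = -3 + \left(-1 + Z\right) m = -3 + m \left(-1 + Z\right)$)
$\frac{N{\left(9,19 \right)} + 195}{-45 + 400} = \frac{\left(-3 + 19 \left(-1 + 9\right)\right) + 195}{-45 + 400} = \frac{\left(-3 + 19 \cdot 8\right) + 195}{355} = \left(\left(-3 + 152\right) + 195\right) \frac{1}{355} = \left(149 + 195\right) \frac{1}{355} = 344 \cdot \frac{1}{355} = \frac{344}{355}$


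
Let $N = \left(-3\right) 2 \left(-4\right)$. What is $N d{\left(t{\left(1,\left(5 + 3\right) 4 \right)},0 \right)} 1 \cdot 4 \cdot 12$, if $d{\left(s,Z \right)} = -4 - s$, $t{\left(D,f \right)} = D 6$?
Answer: $-11520$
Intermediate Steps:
$t{\left(D,f \right)} = 6 D$
$N = 24$ ($N = \left(-6\right) \left(-4\right) = 24$)
$N d{\left(t{\left(1,\left(5 + 3\right) 4 \right)},0 \right)} 1 \cdot 4 \cdot 12 = 24 \left(-4 - 6 \cdot 1\right) 1 \cdot 4 \cdot 12 = 24 \left(-4 - 6\right) 1 \cdot 48 = 24 \left(\left(-10\right) 1\right) 48 = 24 \left(-10\right) 48 = \left(-240\right) 48 = -11520$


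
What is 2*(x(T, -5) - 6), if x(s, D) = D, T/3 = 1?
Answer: -22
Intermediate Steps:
T = 3 (T = 3*1 = 3)
2*(x(T, -5) - 6) = 2*(-5 - 6) = 2*(-11) = -22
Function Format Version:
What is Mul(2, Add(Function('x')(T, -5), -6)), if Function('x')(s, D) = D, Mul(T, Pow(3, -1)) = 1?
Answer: -22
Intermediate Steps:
T = 3 (T = Mul(3, 1) = 3)
Mul(2, Add(Function('x')(T, -5), -6)) = Mul(2, Add(-5, -6)) = Mul(2, -11) = -22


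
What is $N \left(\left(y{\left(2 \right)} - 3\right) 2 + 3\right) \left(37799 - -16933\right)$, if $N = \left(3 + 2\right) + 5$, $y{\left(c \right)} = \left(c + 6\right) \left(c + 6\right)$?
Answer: $68415000$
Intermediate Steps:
$y{\left(c \right)} = \left(6 + c\right)^{2}$ ($y{\left(c \right)} = \left(6 + c\right) \left(6 + c\right) = \left(6 + c\right)^{2}$)
$N = 10$ ($N = 5 + 5 = 10$)
$N \left(\left(y{\left(2 \right)} - 3\right) 2 + 3\right) \left(37799 - -16933\right) = 10 \left(\left(\left(6 + 2\right)^{2} - 3\right) 2 + 3\right) \left(37799 - -16933\right) = 10 \left(\left(8^{2} - 3\right) 2 + 3\right) \left(37799 + 16933\right) = 10 \left(\left(64 - 3\right) 2 + 3\right) 54732 = 10 \left(61 \cdot 2 + 3\right) 54732 = 10 \left(122 + 3\right) 54732 = 10 \cdot 125 \cdot 54732 = 1250 \cdot 54732 = 68415000$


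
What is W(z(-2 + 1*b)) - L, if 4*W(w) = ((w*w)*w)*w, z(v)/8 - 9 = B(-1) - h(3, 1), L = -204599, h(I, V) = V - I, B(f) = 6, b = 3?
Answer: 85730103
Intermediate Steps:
z(v) = 136 (z(v) = 72 + 8*(6 - (1 - 1*3)) = 72 + 8*(6 - (1 - 3)) = 72 + 8*(6 - 1*(-2)) = 72 + 8*(6 + 2) = 72 + 8*8 = 72 + 64 = 136)
W(w) = w⁴/4 (W(w) = (((w*w)*w)*w)/4 = ((w²*w)*w)/4 = (w³*w)/4 = w⁴/4)
W(z(-2 + 1*b)) - L = (¼)*136⁴ - 1*(-204599) = (¼)*342102016 + 204599 = 85525504 + 204599 = 85730103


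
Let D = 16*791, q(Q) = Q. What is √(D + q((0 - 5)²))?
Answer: 3*√1409 ≈ 112.61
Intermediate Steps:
D = 12656
√(D + q((0 - 5)²)) = √(12656 + (0 - 5)²) = √(12656 + (-5)²) = √(12656 + 25) = √12681 = 3*√1409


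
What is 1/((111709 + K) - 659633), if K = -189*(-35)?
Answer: -1/541309 ≈ -1.8474e-6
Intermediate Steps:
K = 6615
1/((111709 + K) - 659633) = 1/((111709 + 6615) - 659633) = 1/(118324 - 659633) = 1/(-541309) = -1/541309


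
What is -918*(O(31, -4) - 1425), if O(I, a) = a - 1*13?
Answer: 1323756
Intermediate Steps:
O(I, a) = -13 + a (O(I, a) = a - 13 = -13 + a)
-918*(O(31, -4) - 1425) = -918*((-13 - 4) - 1425) = -918*(-17 - 1425) = -918*(-1442) = 1323756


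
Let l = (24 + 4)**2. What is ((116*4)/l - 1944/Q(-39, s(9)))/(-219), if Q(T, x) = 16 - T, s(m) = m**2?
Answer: 93661/590205 ≈ 0.15869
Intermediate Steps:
l = 784 (l = 28**2 = 784)
((116*4)/l - 1944/Q(-39, s(9)))/(-219) = ((116*4)/784 - 1944/(16 - 1*(-39)))/(-219) = (464*(1/784) - 1944/(16 + 39))*(-1/219) = (29/49 - 1944/55)*(-1/219) = -93661/2695*(-1/219) = 93661/590205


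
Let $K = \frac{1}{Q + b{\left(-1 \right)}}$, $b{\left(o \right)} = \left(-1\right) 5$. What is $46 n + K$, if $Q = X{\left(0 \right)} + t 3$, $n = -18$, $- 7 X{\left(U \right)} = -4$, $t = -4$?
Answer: $- \frac{95227}{115} \approx -828.06$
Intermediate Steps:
$X{\left(U \right)} = \frac{4}{7}$ ($X{\left(U \right)} = \left(- \frac{1}{7}\right) \left(-4\right) = \frac{4}{7}$)
$b{\left(o \right)} = -5$
$Q = - \frac{80}{7}$ ($Q = \frac{4}{7} - 12 = - \frac{80}{7} \approx -11.429$)
$K = - \frac{7}{115}$ ($K = \frac{1}{- \frac{80}{7} - 5} = \frac{1}{- \frac{115}{7}} = - \frac{7}{115} \approx -0.06087$)
$46 n + K = 46 \left(-18\right) - \frac{7}{115} = -828 - \frac{7}{115} = - \frac{95227}{115}$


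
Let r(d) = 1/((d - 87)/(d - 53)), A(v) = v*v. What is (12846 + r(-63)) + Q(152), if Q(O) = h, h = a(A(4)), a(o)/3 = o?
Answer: 967108/75 ≈ 12895.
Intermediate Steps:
A(v) = v²
a(o) = 3*o
r(d) = (-53 + d)/(-87 + d) (r(d) = 1/((-87 + d)/(-53 + d)) = (-53 + d)/(-87 + d))
h = 48 (h = 3*4² = 3*16 = 48)
Q(O) = 48
(12846 + r(-63)) + Q(152) = (12846 + (-53 - 63)/(-87 - 63)) + 48 = (12846 - 116/(-150)) + 48 = (12846 - 1/150*(-116)) + 48 = (12846 + 58/75) + 48 = 963508/75 + 48 = 967108/75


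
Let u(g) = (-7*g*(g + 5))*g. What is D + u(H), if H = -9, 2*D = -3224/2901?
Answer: 6577856/2901 ≈ 2267.4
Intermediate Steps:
D = -1612/2901 (D = (-3224/2901)/2 = (-3224*1/2901)/2 = (½)*(-3224/2901) = -1612/2901 ≈ -0.55567)
u(g) = -7*g²*(5 + g) (u(g) = (-7*g*(5 + g))*g = -7*g²*(5 + g))
D + u(H) = -1612/2901 + 7*(-9)²*(-5 - 1*(-9)) = -1612/2901 + 7*81*(-5 + 9) = -1612/2901 + 7*81*4 = -1612/2901 + 2268 = 6577856/2901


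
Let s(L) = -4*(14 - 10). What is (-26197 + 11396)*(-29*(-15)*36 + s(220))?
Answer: -231546844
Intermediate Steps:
s(L) = -16 (s(L) = -4*4 = -16)
(-26197 + 11396)*(-29*(-15)*36 + s(220)) = (-26197 + 11396)*(-29*(-15)*36 - 16) = -14801*(435*36 - 16) = -14801*(15660 - 16) = -14801*15644 = -231546844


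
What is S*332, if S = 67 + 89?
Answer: 51792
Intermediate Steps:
S = 156
S*332 = 156*332 = 51792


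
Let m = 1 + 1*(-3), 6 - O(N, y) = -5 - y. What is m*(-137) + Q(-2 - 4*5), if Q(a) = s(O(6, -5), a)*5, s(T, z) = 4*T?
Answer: 394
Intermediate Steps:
O(N, y) = 11 + y (O(N, y) = 6 - (-5 - y) = 6 + (5 + y) = 11 + y)
Q(a) = 120 (Q(a) = (4*(11 - 5))*5 = (4*6)*5 = 24*5 = 120)
m = -2 (m = 1 - 3 = -2)
m*(-137) + Q(-2 - 4*5) = -2*(-137) + 120 = 274 + 120 = 394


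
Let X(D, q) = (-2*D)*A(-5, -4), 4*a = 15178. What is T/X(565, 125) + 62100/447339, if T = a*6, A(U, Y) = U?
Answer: 3511810671/842488450 ≈ 4.1684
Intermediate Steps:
a = 7589/2 (a = (¼)*15178 = 7589/2 ≈ 3794.5)
X(D, q) = 10*D (X(D, q) = -2*D*(-5) = 10*D)
T = 22767 (T = (7589/2)*6 = 22767)
T/X(565, 125) + 62100/447339 = 22767/((10*565)) + 62100/447339 = 22767/5650 + 62100*(1/447339) = 22767*(1/5650) + 20700/149113 = 22767/5650 + 20700/149113 = 3511810671/842488450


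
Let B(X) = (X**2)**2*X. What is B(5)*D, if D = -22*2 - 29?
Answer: -228125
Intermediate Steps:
D = -73 (D = -44 - 29 = -73)
B(X) = X**5 (B(X) = X**4*X = X**5)
B(5)*D = 5**5*(-73) = 3125*(-73) = -228125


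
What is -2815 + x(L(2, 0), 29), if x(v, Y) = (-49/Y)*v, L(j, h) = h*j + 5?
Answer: -81880/29 ≈ -2823.4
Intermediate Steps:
L(j, h) = 5 + h*j
x(v, Y) = -49*v/Y
-2815 + x(L(2, 0), 29) = -2815 - 49*(5 + 0*2)/29 = -2815 - 49*(5 + 0)*1/29 = -2815 - 49*5*1/29 = -2815 - 245/29 = -81880/29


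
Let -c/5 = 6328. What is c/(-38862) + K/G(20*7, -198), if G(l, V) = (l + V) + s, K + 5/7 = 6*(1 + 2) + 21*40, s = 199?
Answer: 44073257/6392799 ≈ 6.8942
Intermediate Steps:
c = -31640 (c = -5*6328 = -31640)
K = 6001/7 (K = -5/7 + (6*(1 + 2) + 21*40) = -5/7 + (6*3 + 840) = -5/7 + (18 + 840) = -5/7 + 858 = 6001/7 ≈ 857.29)
G(l, V) = 199 + V + l (G(l, V) = (l + V) + 199 = (V + l) + 199 = 199 + V + l)
c/(-38862) + K/G(20*7, -198) = -31640/(-38862) + 6001/(7*(199 - 198 + 20*7)) = -31640*(-1/38862) + 6001/(7*(199 - 198 + 140)) = 15820/19431 + (6001/7)/141 = 15820/19431 + (6001/7)*(1/141) = 15820/19431 + 6001/987 = 44073257/6392799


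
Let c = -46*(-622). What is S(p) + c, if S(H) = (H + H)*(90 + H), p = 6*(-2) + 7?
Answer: 27762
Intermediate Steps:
c = 28612
p = -5 (p = -12 + 7 = -5)
S(H) = 2*H*(90 + H) (S(H) = (2*H)*(90 + H) = 2*H*(90 + H))
S(p) + c = 2*(-5)*(90 - 5) + 28612 = 2*(-5)*85 + 28612 = -850 + 28612 = 27762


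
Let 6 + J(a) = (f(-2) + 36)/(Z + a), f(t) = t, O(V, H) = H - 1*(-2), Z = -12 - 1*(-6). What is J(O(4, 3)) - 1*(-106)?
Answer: 66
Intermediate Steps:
Z = -6 (Z = -12 + 6 = -6)
O(V, H) = 2 + H (O(V, H) = H + 2 = 2 + H)
J(a) = -6 + 34/(-6 + a) (J(a) = -6 + (-2 + 36)/(-6 + a) = -6 + 34/(-6 + a))
J(O(4, 3)) - 1*(-106) = 2*(35 - 3*(2 + 3))/(-6 + (2 + 3)) - 1*(-106) = 2*(35 - 3*5)/(-6 + 5) + 106 = 2*(35 - 15)/(-1) + 106 = 2*(-1)*20 + 106 = -40 + 106 = 66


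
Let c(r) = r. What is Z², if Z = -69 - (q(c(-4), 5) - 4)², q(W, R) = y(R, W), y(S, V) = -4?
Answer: 17689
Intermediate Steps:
q(W, R) = -4
Z = -133 (Z = -69 - (-4 - 4)² = -69 - 1*(-8)² = -69 - 1*64 = -69 - 64 = -133)
Z² = (-133)² = 17689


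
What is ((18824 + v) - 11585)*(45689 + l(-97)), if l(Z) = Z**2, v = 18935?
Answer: 1442135052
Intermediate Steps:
((18824 + v) - 11585)*(45689 + l(-97)) = ((18824 + 18935) - 11585)*(45689 + (-97)**2) = (37759 - 11585)*(45689 + 9409) = 26174*55098 = 1442135052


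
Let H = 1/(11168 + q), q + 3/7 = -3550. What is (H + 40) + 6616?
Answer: 354917895/53323 ≈ 6656.0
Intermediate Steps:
q = -24853/7 (q = -3/7 - 3550 = -24853/7 ≈ -3550.4)
H = 7/53323 (H = 1/(11168 - 24853/7) = 1/(53323/7) = 7/53323 ≈ 0.00013128)
(H + 40) + 6616 = (7/53323 + 40) + 6616 = 2132927/53323 + 6616 = 354917895/53323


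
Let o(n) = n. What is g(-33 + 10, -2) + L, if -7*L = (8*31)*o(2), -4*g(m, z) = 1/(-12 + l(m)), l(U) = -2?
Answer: -3967/56 ≈ -70.839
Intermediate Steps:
g(m, z) = 1/56 (g(m, z) = -1/(4*(-12 - 2)) = -1/4/(-14) = -1/4*(-1/14) = 1/56)
L = -496/7 (L = -8*31*2/7 = -248*2/7 = -1/7*496 = -496/7 ≈ -70.857)
g(-33 + 10, -2) + L = 1/56 - 496/7 = -3967/56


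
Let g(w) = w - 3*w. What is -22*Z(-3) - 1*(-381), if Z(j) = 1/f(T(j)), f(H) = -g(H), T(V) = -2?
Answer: 773/2 ≈ 386.50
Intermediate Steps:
g(w) = -2*w
f(H) = 2*H (f(H) = -(-2)*H = 2*H)
Z(j) = -¼ (Z(j) = 1/(2*(-2)) = 1/(-4) = -¼)
-22*Z(-3) - 1*(-381) = -22*(-¼) - 1*(-381) = 11/2 + 381 = 773/2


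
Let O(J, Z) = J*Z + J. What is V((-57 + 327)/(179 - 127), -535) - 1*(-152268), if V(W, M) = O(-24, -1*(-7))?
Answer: 152076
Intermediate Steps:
O(J, Z) = J + J*Z
V(W, M) = -192 (V(W, M) = -24*(1 - 1*(-7)) = -24*(1 + 7) = -24*8 = -192)
V((-57 + 327)/(179 - 127), -535) - 1*(-152268) = -192 - 1*(-152268) = -192 + 152268 = 152076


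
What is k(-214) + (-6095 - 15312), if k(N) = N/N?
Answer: -21406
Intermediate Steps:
k(N) = 1
k(-214) + (-6095 - 15312) = 1 + (-6095 - 15312) = 1 - 21407 = -21406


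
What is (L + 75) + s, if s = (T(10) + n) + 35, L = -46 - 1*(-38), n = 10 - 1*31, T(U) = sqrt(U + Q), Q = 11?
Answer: 81 + sqrt(21) ≈ 85.583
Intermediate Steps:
T(U) = sqrt(11 + U) (T(U) = sqrt(U + 11) = sqrt(11 + U))
n = -21 (n = 10 - 31 = -21)
L = -8 (L = -46 + 38 = -8)
s = 14 + sqrt(21) (s = (sqrt(11 + 10) - 21) + 35 = (sqrt(21) - 21) + 35 = (-21 + sqrt(21)) + 35 = 14 + sqrt(21) ≈ 18.583)
(L + 75) + s = (-8 + 75) + (14 + sqrt(21)) = 67 + (14 + sqrt(21)) = 81 + sqrt(21)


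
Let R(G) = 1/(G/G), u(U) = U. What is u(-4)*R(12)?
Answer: -4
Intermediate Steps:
R(G) = 1 (R(G) = 1/1 = 1)
u(-4)*R(12) = -4*1 = -4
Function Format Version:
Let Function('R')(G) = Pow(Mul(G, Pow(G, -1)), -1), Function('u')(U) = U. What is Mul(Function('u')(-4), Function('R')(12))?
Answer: -4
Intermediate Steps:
Function('R')(G) = 1 (Function('R')(G) = Pow(1, -1) = 1)
Mul(Function('u')(-4), Function('R')(12)) = Mul(-4, 1) = -4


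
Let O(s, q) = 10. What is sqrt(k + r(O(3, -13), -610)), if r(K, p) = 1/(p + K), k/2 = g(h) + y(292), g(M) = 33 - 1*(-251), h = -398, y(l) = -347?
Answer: I*sqrt(453606)/60 ≈ 11.225*I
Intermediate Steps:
g(M) = 284 (g(M) = 33 + 251 = 284)
k = -126 (k = 2*(284 - 347) = 2*(-63) = -126)
r(K, p) = 1/(K + p)
sqrt(k + r(O(3, -13), -610)) = sqrt(-126 + 1/(10 - 610)) = sqrt(-126 + 1/(-600)) = sqrt(-126 - 1/600) = sqrt(-75601/600) = I*sqrt(453606)/60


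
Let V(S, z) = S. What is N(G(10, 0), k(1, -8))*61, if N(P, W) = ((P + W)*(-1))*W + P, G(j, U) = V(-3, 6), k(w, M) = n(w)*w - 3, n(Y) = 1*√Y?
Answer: -793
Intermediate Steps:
n(Y) = √Y
k(w, M) = -3 + w^(3/2) (k(w, M) = √w*w - 3 = w^(3/2) - 3 = -3 + w^(3/2))
G(j, U) = -3
N(P, W) = P + W*(-P - W) (N(P, W) = (-P - W)*W + P = W*(-P - W) + P = P + W*(-P - W))
N(G(10, 0), k(1, -8))*61 = (-3 - (-3 + 1^(3/2))² - 1*(-3)*(-3 + 1^(3/2)))*61 = (-3 - (-3 + 1)² - 1*(-3)*(-3 + 1))*61 = (-3 - 1*(-2)² - 1*(-3)*(-2))*61 = (-3 - 1*4 - 6)*61 = (-3 - 4 - 6)*61 = -13*61 = -793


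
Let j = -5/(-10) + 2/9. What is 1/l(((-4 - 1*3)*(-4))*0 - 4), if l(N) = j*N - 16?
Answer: -9/170 ≈ -0.052941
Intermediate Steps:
j = 13/18 (j = -5*(-⅒) + 2*(⅑) = ½ + 2/9 = 13/18 ≈ 0.72222)
l(N) = -16 + 13*N/18 (l(N) = 13*N/18 - 16 = -16 + 13*N/18)
1/l(((-4 - 1*3)*(-4))*0 - 4) = 1/(-16 + 13*(((-4 - 1*3)*(-4))*0 - 4)/18) = 1/(-16 + 13*(((-4 - 3)*(-4))*0 - 4)/18) = 1/(-16 + 13*(-7*(-4)*0 - 4)/18) = 1/(-16 + 13*(28*0 - 4)/18) = 1/(-16 + 13*(0 - 4)/18) = 1/(-16 + (13/18)*(-4)) = 1/(-16 - 26/9) = 1/(-170/9) = -9/170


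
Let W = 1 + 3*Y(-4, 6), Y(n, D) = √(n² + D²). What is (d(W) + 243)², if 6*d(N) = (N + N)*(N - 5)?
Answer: 1427461/9 - 4772*√13 ≈ 1.4140e+5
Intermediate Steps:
Y(n, D) = √(D² + n²)
W = 1 + 6*√13 (W = 1 + 3*√(6² + (-4)²) = 1 + 3*√(36 + 16) = 1 + 3*√52 = 1 + 3*(2*√13) = 1 + 6*√13 ≈ 22.633)
d(N) = N*(-5 + N)/3 (d(N) = ((N + N)*(N - 5))/6 = ((2*N)*(-5 + N))/6 = (2*N*(-5 + N))/6 = N*(-5 + N)/3)
(d(W) + 243)² = ((1 + 6*√13)*(-5 + (1 + 6*√13))/3 + 243)² = ((1 + 6*√13)*(-4 + 6*√13)/3 + 243)² = (243 + (1 + 6*√13)*(-4 + 6*√13)/3)²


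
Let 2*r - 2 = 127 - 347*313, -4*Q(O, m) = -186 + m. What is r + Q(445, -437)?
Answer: -216341/4 ≈ -54085.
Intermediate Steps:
Q(O, m) = 93/2 - m/4 (Q(O, m) = -(-186 + m)/4 = 93/2 - m/4)
r = -54241 (r = 1 + (127 - 347*313)/2 = 1 + (127 - 108611)/2 = 1 + (1/2)*(-108484) = 1 - 54242 = -54241)
r + Q(445, -437) = -54241 + (93/2 - 1/4*(-437)) = -54241 + (93/2 + 437/4) = -54241 + 623/4 = -216341/4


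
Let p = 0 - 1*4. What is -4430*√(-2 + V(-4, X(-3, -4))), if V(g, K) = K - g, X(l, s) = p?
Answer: -4430*I*√2 ≈ -6265.0*I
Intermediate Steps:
p = -4 (p = 0 - 4 = -4)
X(l, s) = -4
-4430*√(-2 + V(-4, X(-3, -4))) = -4430*√(-2 + (-4 - 1*(-4))) = -4430*√(-2 + (-4 + 4)) = -4430*√(-2 + 0) = -4430*I*√2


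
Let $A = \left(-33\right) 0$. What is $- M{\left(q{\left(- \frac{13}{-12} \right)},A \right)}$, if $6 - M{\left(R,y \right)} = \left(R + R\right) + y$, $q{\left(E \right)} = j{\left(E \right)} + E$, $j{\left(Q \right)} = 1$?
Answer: $- \frac{11}{6} \approx -1.8333$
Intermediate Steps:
$A = 0$
$q{\left(E \right)} = 1 + E$
$M{\left(R,y \right)} = 6 - y - 2 R$ ($M{\left(R,y \right)} = 6 - \left(\left(R + R\right) + y\right) = 6 - \left(2 R + y\right) = 6 - \left(y + 2 R\right) = 6 - y - 2 R$)
$- M{\left(q{\left(- \frac{13}{-12} \right)},A \right)} = - (6 - 0 - 2 \left(1 - \frac{13}{-12}\right)) = - (6 + 0 - 2 \left(1 - - \frac{13}{12}\right)) = - (6 + 0 - 2 \left(1 + \frac{13}{12}\right)) = - (6 + 0 - \frac{25}{6}) = \left(-1\right) \frac{11}{6} = - \frac{11}{6}$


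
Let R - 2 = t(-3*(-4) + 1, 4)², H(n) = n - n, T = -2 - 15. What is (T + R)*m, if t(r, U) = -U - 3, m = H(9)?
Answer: 0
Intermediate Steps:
T = -17
H(n) = 0
m = 0
t(r, U) = -3 - U
R = 51 (R = 2 + (-3 - 1*4)² = 2 + (-3 - 4)² = 2 + (-7)² = 2 + 49 = 51)
(T + R)*m = (-17 + 51)*0 = 34*0 = 0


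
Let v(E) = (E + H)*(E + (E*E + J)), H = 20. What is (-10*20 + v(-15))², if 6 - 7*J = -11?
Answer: 36421225/49 ≈ 7.4329e+5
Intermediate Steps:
J = 17/7 (J = 6/7 - ⅐*(-11) = 6/7 + 11/7 = 17/7 ≈ 2.4286)
v(E) = (20 + E)*(17/7 + E + E²) (v(E) = (E + 20)*(E + (E*E + 17/7)) = (20 + E)*(E + (E² + 17/7)) = (20 + E)*(E + (17/7 + E²)) = (20 + E)*(17/7 + E + E²))
(-10*20 + v(-15))² = (-10*20 + (340/7 + (-15)³ + 21*(-15)² + (157/7)*(-15)))² = (-200 + (340/7 - 3375 + 21*225 - 2355/7))² = (-200 + (340/7 - 3375 + 4725 - 2355/7))² = (-200 + 7435/7)² = (6035/7)² = 36421225/49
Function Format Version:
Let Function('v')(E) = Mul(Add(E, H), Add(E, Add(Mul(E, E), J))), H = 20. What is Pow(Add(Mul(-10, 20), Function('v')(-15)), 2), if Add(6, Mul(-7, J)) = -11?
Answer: Rational(36421225, 49) ≈ 7.4329e+5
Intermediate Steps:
J = Rational(17, 7) (J = Add(Rational(6, 7), Mul(Rational(-1, 7), -11)) = Add(Rational(6, 7), Rational(11, 7)) = Rational(17, 7) ≈ 2.4286)
Function('v')(E) = Mul(Add(20, E), Add(Rational(17, 7), E, Pow(E, 2))) (Function('v')(E) = Mul(Add(E, 20), Add(E, Add(Mul(E, E), Rational(17, 7)))) = Mul(Add(20, E), Add(E, Add(Pow(E, 2), Rational(17, 7)))) = Mul(Add(20, E), Add(E, Add(Rational(17, 7), Pow(E, 2)))) = Mul(Add(20, E), Add(Rational(17, 7), E, Pow(E, 2))))
Pow(Add(Mul(-10, 20), Function('v')(-15)), 2) = Pow(Add(Mul(-10, 20), Add(Rational(340, 7), Pow(-15, 3), Mul(21, Pow(-15, 2)), Mul(Rational(157, 7), -15))), 2) = Pow(Add(-200, Add(Rational(340, 7), -3375, Mul(21, 225), Rational(-2355, 7))), 2) = Pow(Add(-200, Add(Rational(340, 7), -3375, 4725, Rational(-2355, 7))), 2) = Pow(Add(-200, Rational(7435, 7)), 2) = Pow(Rational(6035, 7), 2) = Rational(36421225, 49)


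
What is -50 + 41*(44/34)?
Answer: 52/17 ≈ 3.0588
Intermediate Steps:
-50 + 41*(44/34) = -50 + 41*(44*(1/34)) = -50 + 41*(22/17) = -50 + 902/17 = 52/17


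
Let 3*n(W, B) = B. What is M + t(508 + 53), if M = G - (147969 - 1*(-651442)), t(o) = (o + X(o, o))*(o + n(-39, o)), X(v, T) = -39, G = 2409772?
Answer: 2000817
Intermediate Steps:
n(W, B) = B/3
t(o) = 4*o*(-39 + o)/3 (t(o) = (o - 39)*(o + o/3) = (-39 + o)*(4*o/3) = 4*o*(-39 + o)/3)
M = 1610361 (M = 2409772 - (147969 - 1*(-651442)) = 2409772 - (147969 + 651442) = 2409772 - 1*799411 = 2409772 - 799411 = 1610361)
M + t(508 + 53) = 1610361 + 4*(508 + 53)*(-39 + (508 + 53))/3 = 1610361 + (4/3)*561*(-39 + 561) = 1610361 + (4/3)*561*522 = 1610361 + 390456 = 2000817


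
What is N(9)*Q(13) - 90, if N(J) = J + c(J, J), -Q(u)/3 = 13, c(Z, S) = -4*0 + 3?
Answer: -558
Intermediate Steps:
c(Z, S) = 3 (c(Z, S) = 0 + 3 = 3)
Q(u) = -39 (Q(u) = -3*13 = -39)
N(J) = 3 + J (N(J) = J + 3 = 3 + J)
N(9)*Q(13) - 90 = (3 + 9)*(-39) - 90 = 12*(-39) - 90 = -468 - 90 = -558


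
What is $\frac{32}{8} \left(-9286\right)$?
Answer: $-37144$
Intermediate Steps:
$\frac{32}{8} \left(-9286\right) = 32 \cdot \frac{1}{8} \left(-9286\right) = 4 \left(-9286\right) = -37144$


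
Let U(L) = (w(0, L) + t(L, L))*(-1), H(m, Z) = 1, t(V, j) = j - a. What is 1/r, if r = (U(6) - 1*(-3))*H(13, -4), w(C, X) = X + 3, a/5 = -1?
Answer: -1/17 ≈ -0.058824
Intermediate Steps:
a = -5 (a = 5*(-1) = -5)
w(C, X) = 3 + X
t(V, j) = 5 + j (t(V, j) = j - 1*(-5) = j + 5 = 5 + j)
U(L) = -8 - 2*L (U(L) = ((3 + L) + (5 + L))*(-1) = (8 + 2*L)*(-1) = -8 - 2*L)
r = -17 (r = ((-8 - 2*6) - 1*(-3))*1 = ((-8 - 12) + 3)*1 = (-20 + 3)*1 = -17*1 = -17)
1/r = 1/(-17) = -1/17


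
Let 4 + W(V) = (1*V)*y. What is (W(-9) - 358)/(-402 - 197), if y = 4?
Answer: 398/599 ≈ 0.66444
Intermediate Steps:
W(V) = -4 + 4*V (W(V) = -4 + (1*V)*4 = -4 + V*4 = -4 + 4*V)
(W(-9) - 358)/(-402 - 197) = ((-4 + 4*(-9)) - 358)/(-402 - 197) = ((-4 - 36) - 358)/(-599) = (-40 - 358)*(-1/599) = -398*(-1/599) = 398/599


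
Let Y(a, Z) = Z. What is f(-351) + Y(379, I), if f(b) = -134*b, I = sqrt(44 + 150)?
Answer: 47034 + sqrt(194) ≈ 47048.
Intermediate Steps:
I = sqrt(194) ≈ 13.928
f(-351) + Y(379, I) = -134*(-351) + sqrt(194) = 47034 + sqrt(194)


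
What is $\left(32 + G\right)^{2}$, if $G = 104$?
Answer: $18496$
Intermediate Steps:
$\left(32 + G\right)^{2} = \left(32 + 104\right)^{2} = 136^{2} = 18496$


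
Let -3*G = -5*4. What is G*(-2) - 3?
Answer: -49/3 ≈ -16.333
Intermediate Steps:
G = 20/3 (G = -(-5)*4/3 = -⅓*(-20) = 20/3 ≈ 6.6667)
G*(-2) - 3 = (20/3)*(-2) - 3 = -40/3 - 3 = -49/3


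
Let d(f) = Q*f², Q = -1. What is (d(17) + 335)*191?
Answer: 8786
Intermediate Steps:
d(f) = -f²
(d(17) + 335)*191 = (-1*17² + 335)*191 = (-1*289 + 335)*191 = (-289 + 335)*191 = 46*191 = 8786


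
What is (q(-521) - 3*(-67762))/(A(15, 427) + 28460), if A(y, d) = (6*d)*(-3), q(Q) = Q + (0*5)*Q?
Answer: 202765/20774 ≈ 9.7605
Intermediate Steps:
q(Q) = Q (q(Q) = Q + 0*Q = Q + 0 = Q)
A(y, d) = -18*d
(q(-521) - 3*(-67762))/(A(15, 427) + 28460) = (-521 - 3*(-67762))/(-18*427 + 28460) = (-521 + 203286)/(-7686 + 28460) = 202765/20774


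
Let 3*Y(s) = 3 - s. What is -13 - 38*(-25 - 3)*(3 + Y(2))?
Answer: 10601/3 ≈ 3533.7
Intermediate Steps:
Y(s) = 1 - s/3 (Y(s) = (3 - s)/3 = 1 - s/3)
-13 - 38*(-25 - 3)*(3 + Y(2)) = -13 - 38*(-25 - 3)*(3 + (1 - 1/3*2)) = -13 - (-1064)*(3 + (1 - 2/3)) = -13 - (-1064)*(3 + 1/3) = -13 - (-1064)*10/3 = -13 - 38*(-280/3) = -13 + 10640/3 = 10601/3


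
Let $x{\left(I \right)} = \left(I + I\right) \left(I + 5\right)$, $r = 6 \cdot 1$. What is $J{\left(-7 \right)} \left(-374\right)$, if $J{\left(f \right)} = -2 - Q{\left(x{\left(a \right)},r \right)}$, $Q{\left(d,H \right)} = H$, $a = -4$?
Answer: $2992$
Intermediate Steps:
$r = 6$
$x{\left(I \right)} = 2 I \left(5 + I\right)$
$J{\left(f \right)} = -8$ ($J{\left(f \right)} = -2 - 6 = -8$)
$J{\left(-7 \right)} \left(-374\right) = \left(-8\right) \left(-374\right) = 2992$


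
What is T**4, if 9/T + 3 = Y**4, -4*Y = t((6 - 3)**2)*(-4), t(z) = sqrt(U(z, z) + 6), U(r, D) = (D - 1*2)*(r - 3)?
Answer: 81/346083947521 ≈ 2.3405e-10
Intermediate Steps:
U(r, D) = (-3 + r)*(-2 + D) (U(r, D) = (D - 2)*(-3 + r) = (-2 + D)*(-3 + r) = (-3 + r)*(-2 + D))
t(z) = sqrt(12 + z**2 - 5*z) (t(z) = sqrt((6 - 3*z - 2*z + z*z) + 6) = sqrt((6 - 3*z - 2*z + z**2) + 6) = sqrt((6 + z**2 - 5*z) + 6) = sqrt(12 + z**2 - 5*z))
Y = 4*sqrt(3) (Y = -sqrt(12 + ((6 - 3)**2)**2 - 5*(6 - 3)**2)*(-4)/4 = -sqrt(12 + (3**2)**2 - 5*3**2)*(-4)/4 = -sqrt(12 + 9**2 - 5*9)*(-4)/4 = -sqrt(12 + 81 - 45)*(-4)/4 = -sqrt(48)*(-4)/4 = -4*sqrt(3)*(-4)/4 = -(-4)*sqrt(3) = 4*sqrt(3) ≈ 6.9282)
T = 3/767 (T = 9/(-3 + (4*sqrt(3))**4) = 9/(-3 + 2304) = 9/2301 = 9*(1/2301) = 3/767 ≈ 0.0039113)
T**4 = (3/767)**4 = 81/346083947521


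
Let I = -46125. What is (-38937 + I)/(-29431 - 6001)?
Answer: 42531/17716 ≈ 2.4007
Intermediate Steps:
(-38937 + I)/(-29431 - 6001) = (-38937 - 46125)/(-29431 - 6001) = -85062/(-35432) = -85062*(-1/35432) = 42531/17716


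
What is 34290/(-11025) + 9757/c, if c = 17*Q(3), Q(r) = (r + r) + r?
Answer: 2273879/37485 ≈ 60.661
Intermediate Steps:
Q(r) = 3*r (Q(r) = 2*r + r = 3*r)
c = 153 (c = 17*(3*3) = 17*9 = 153)
34290/(-11025) + 9757/c = 34290/(-11025) + 9757/153 = 34290*(-1/11025) + 9757*(1/153) = -762/245 + 9757/153 = 2273879/37485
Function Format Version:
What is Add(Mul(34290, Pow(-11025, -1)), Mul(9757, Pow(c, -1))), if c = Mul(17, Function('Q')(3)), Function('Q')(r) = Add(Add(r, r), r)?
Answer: Rational(2273879, 37485) ≈ 60.661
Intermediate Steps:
Function('Q')(r) = Mul(3, r) (Function('Q')(r) = Add(Mul(2, r), r) = Mul(3, r))
c = 153 (c = Mul(17, Mul(3, 3)) = Mul(17, 9) = 153)
Add(Mul(34290, Pow(-11025, -1)), Mul(9757, Pow(c, -1))) = Add(Mul(34290, Pow(-11025, -1)), Mul(9757, Pow(153, -1))) = Add(Mul(34290, Rational(-1, 11025)), Mul(9757, Rational(1, 153))) = Add(Rational(-762, 245), Rational(9757, 153)) = Rational(2273879, 37485)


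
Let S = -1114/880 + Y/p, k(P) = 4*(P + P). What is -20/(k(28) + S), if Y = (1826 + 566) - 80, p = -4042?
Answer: -17784800/197555423 ≈ -0.090024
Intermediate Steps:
Y = 2312 (Y = 2392 - 80 = 2312)
k(P) = 8*P (k(P) = 4*(2*P) = 8*P)
S = -1634337/889240 (S = -1114/880 + 2312/(-4042) = -1114*1/880 + 2312*(-1/4042) = -557/440 - 1156/2021 = -1634337/889240 ≈ -1.8379)
-20/(k(28) + S) = -20/(8*28 - 1634337/889240) = -20/(224 - 1634337/889240) = -20/(197555423/889240) = (889240/197555423)*(-20) = -17784800/197555423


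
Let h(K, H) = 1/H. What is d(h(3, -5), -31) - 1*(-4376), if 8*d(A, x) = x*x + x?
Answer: 17969/4 ≈ 4492.3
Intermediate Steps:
d(A, x) = x/8 + x²/8 (d(A, x) = (x*x + x)/8 = (x² + x)/8 = (x + x²)/8 = x/8 + x²/8)
d(h(3, -5), -31) - 1*(-4376) = (⅛)*(-31)*(1 - 31) - 1*(-4376) = (⅛)*(-31)*(-30) + 4376 = 465/4 + 4376 = 17969/4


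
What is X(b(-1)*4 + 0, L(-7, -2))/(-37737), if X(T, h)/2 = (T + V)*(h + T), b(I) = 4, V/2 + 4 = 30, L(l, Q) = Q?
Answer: -272/5391 ≈ -0.050454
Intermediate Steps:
V = 52 (V = -8 + 2*30 = -8 + 60 = 52)
X(T, h) = 2*(52 + T)*(T + h) (X(T, h) = 2*((T + 52)*(h + T)) = 2*((52 + T)*(T + h)) = 2*(52 + T)*(T + h))
X(b(-1)*4 + 0, L(-7, -2))/(-37737) = (2*(4*4 + 0)**2 + 104*(4*4 + 0) + 104*(-2) + 2*(4*4 + 0)*(-2))/(-37737) = (2*(16 + 0)**2 + 104*(16 + 0) - 208 + 2*(16 + 0)*(-2))*(-1/37737) = (2*16**2 + 104*16 - 208 + 2*16*(-2))*(-1/37737) = (2*256 + 1664 - 208 - 64)*(-1/37737) = (512 + 1664 - 208 - 64)*(-1/37737) = 1904*(-1/37737) = -272/5391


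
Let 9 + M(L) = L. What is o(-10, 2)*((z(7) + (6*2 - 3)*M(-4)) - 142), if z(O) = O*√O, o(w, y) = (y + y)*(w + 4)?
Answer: 6216 - 168*√7 ≈ 5771.5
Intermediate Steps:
M(L) = -9 + L
o(w, y) = 2*y*(4 + w) (o(w, y) = (2*y)*(4 + w) = 2*y*(4 + w))
z(O) = O^(3/2)
o(-10, 2)*((z(7) + (6*2 - 3)*M(-4)) - 142) = (2*2*(4 - 10))*((7^(3/2) + (6*2 - 3)*(-9 - 4)) - 142) = (2*2*(-6))*((7*√7 + (12 - 3)*(-13)) - 142) = -24*((7*√7 + 9*(-13)) - 142) = -24*((7*√7 - 117) - 142) = -24*((-117 + 7*√7) - 142) = -24*(-259 + 7*√7) = 6216 - 168*√7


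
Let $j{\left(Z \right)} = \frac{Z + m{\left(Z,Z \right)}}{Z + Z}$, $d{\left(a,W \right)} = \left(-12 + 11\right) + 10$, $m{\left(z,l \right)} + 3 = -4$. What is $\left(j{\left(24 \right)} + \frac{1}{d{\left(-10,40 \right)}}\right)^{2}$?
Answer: $\frac{4489}{20736} \approx 0.21648$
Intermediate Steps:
$m{\left(z,l \right)} = -7$ ($m{\left(z,l \right)} = -3 - 4 = -7$)
$d{\left(a,W \right)} = 9$ ($d{\left(a,W \right)} = -1 + 10 = 9$)
$j{\left(Z \right)} = \frac{-7 + Z}{2 Z}$ ($j{\left(Z \right)} = \frac{Z - 7}{Z + Z} = \frac{-7 + Z}{2 Z}$)
$\left(j{\left(24 \right)} + \frac{1}{d{\left(-10,40 \right)}}\right)^{2} = \left(\frac{-7 + 24}{2 \cdot 24} + \frac{1}{9}\right)^{2} = \left(\frac{1}{2} \cdot \frac{1}{24} \cdot 17 + \frac{1}{9}\right)^{2} = \left(\frac{17}{48} + \frac{1}{9}\right)^{2} = \left(\frac{67}{144}\right)^{2} = \frac{4489}{20736}$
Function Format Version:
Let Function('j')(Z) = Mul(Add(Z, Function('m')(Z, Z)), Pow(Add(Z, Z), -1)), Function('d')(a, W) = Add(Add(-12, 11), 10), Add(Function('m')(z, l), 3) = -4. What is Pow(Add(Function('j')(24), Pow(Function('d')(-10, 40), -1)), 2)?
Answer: Rational(4489, 20736) ≈ 0.21648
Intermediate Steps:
Function('m')(z, l) = -7 (Function('m')(z, l) = Add(-3, -4) = -7)
Function('d')(a, W) = 9 (Function('d')(a, W) = Add(-1, 10) = 9)
Function('j')(Z) = Mul(Rational(1, 2), Pow(Z, -1), Add(-7, Z)) (Function('j')(Z) = Mul(Add(Z, -7), Pow(Add(Z, Z), -1)) = Mul(Add(-7, Z), Pow(Mul(2, Z), -1)) = Mul(Add(-7, Z), Mul(Rational(1, 2), Pow(Z, -1))) = Mul(Rational(1, 2), Pow(Z, -1), Add(-7, Z)))
Pow(Add(Function('j')(24), Pow(Function('d')(-10, 40), -1)), 2) = Pow(Add(Mul(Rational(1, 2), Pow(24, -1), Add(-7, 24)), Pow(9, -1)), 2) = Pow(Add(Mul(Rational(1, 2), Rational(1, 24), 17), Rational(1, 9)), 2) = Pow(Add(Rational(17, 48), Rational(1, 9)), 2) = Pow(Rational(67, 144), 2) = Rational(4489, 20736)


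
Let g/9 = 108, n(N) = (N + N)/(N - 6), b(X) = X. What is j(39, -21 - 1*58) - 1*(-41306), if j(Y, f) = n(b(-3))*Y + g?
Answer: 42304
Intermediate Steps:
n(N) = 2*N/(-6 + N) (n(N) = (2*N)/(-6 + N) = 2*N/(-6 + N))
g = 972 (g = 9*108 = 972)
j(Y, f) = 972 + 2*Y/3 (j(Y, f) = (2*(-3)/(-6 - 3))*Y + 972 = (2*(-3)/(-9))*Y + 972 = (2*(-3)*(-⅑))*Y + 972 = 2*Y/3 + 972 = 972 + 2*Y/3)
j(39, -21 - 1*58) - 1*(-41306) = (972 + (⅔)*39) - 1*(-41306) = (972 + 26) + 41306 = 998 + 41306 = 42304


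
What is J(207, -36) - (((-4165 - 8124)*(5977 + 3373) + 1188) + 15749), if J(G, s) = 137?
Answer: 114885350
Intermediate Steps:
J(207, -36) - (((-4165 - 8124)*(5977 + 3373) + 1188) + 15749) = 137 - (((-4165 - 8124)*(5977 + 3373) + 1188) + 15749) = 137 - ((-12289*9350 + 1188) + 15749) = 137 - ((-114902150 + 1188) + 15749) = 137 - (-114900962 + 15749) = 137 - 1*(-114885213) = 137 + 114885213 = 114885350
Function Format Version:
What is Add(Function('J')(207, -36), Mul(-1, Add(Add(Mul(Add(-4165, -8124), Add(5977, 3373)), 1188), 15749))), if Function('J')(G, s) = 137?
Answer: 114885350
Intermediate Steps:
Add(Function('J')(207, -36), Mul(-1, Add(Add(Mul(Add(-4165, -8124), Add(5977, 3373)), 1188), 15749))) = Add(137, Mul(-1, Add(Add(Mul(Add(-4165, -8124), Add(5977, 3373)), 1188), 15749))) = Add(137, Mul(-1, Add(Add(Mul(-12289, 9350), 1188), 15749))) = Add(137, Mul(-1, Add(Add(-114902150, 1188), 15749))) = Add(137, Mul(-1, Add(-114900962, 15749))) = Add(137, Mul(-1, -114885213)) = Add(137, 114885213) = 114885350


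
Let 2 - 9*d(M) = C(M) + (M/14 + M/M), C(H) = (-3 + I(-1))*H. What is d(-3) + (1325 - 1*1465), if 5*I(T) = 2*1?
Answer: -88661/630 ≈ -140.73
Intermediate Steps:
I(T) = 2/5 (I(T) = (2*1)/5 = (1/5)*2 = 2/5)
C(H) = -13*H/5 (C(H) = (-3 + 2/5)*H = -13*H/5)
d(M) = 1/9 + 59*M/210 (d(M) = 2/9 - (-13*M/5 + (M/14 + M/M))/9 = 2/9 - (-13*M/5 + (M*(1/14) + 1))/9 = 2/9 - (-13*M/5 + (M/14 + 1))/9 = 2/9 - (-13*M/5 + (1 + M/14))/9 = 2/9 - (1 - 177*M/70)/9 = 2/9 + (-1/9 + 59*M/210) = 1/9 + 59*M/210)
d(-3) + (1325 - 1*1465) = (1/9 + (59/210)*(-3)) + (1325 - 1*1465) = (1/9 - 59/70) + (1325 - 1465) = -461/630 - 140 = -88661/630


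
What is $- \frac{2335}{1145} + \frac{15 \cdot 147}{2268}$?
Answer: $- \frac{8797}{8244} \approx -1.0671$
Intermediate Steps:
$- \frac{2335}{1145} + \frac{15 \cdot 147}{2268} = \left(-2335\right) \frac{1}{1145} + 2205 \cdot \frac{1}{2268} = - \frac{467}{229} + \frac{35}{36} = - \frac{8797}{8244}$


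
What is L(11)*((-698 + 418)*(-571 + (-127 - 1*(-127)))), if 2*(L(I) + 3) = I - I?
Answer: -479640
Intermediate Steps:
L(I) = -3 (L(I) = -3 + (I - I)/2 = -3 + (½)*0 = -3 + 0 = -3)
L(11)*((-698 + 418)*(-571 + (-127 - 1*(-127)))) = -3*(-698 + 418)*(-571 + (-127 - 1*(-127))) = -(-840)*(-571 + (-127 + 127)) = -(-840)*(-571 + 0) = -(-840)*(-571) = -3*159880 = -479640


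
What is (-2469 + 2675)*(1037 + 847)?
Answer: 388104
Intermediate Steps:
(-2469 + 2675)*(1037 + 847) = 206*1884 = 388104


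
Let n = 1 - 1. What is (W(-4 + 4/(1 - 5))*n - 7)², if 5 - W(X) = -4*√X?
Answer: 49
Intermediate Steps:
W(X) = 5 + 4*√X (W(X) = 5 - (-4)*√X = 5 + 4*√X)
n = 0
(W(-4 + 4/(1 - 5))*n - 7)² = ((5 + 4*√(-4 + 4/(1 - 5)))*0 - 7)² = ((5 + 4*√(-4 + 4/(-4)))*0 - 7)² = ((5 + 4*√(-4 + 4*(-¼)))*0 - 7)² = ((5 + 4*√(-4 - 1))*0 - 7)² = ((5 + 4*√(-5))*0 - 7)² = ((5 + 4*(I*√5))*0 - 7)² = ((5 + 4*I*√5)*0 - 7)² = (0 - 7)² = (-7)² = 49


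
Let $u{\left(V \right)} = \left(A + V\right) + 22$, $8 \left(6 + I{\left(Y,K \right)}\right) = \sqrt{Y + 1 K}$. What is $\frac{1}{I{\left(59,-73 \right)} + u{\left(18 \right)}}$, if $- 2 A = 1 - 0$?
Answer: $\frac{1072}{35919} - \frac{4 i \sqrt{14}}{35919} \approx 0.029845 - 0.00041668 i$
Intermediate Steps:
$A = - \frac{1}{2}$ ($A = - \frac{1 - 0}{2} = - \frac{1 + 0}{2} = \left(- \frac{1}{2}\right) 1 = - \frac{1}{2} \approx -0.5$)
$I{\left(Y,K \right)} = -6 + \frac{\sqrt{K + Y}}{8}$ ($I{\left(Y,K \right)} = -6 + \frac{\sqrt{Y + 1 K}}{8} = -6 + \frac{\sqrt{Y + K}}{8} = -6 + \frac{\sqrt{K + Y}}{8}$)
$u{\left(V \right)} = \frac{43}{2} + V$ ($u{\left(V \right)} = \left(- \frac{1}{2} + V\right) + 22 = \frac{43}{2} + V$)
$\frac{1}{I{\left(59,-73 \right)} + u{\left(18 \right)}} = \frac{1}{\left(-6 + \frac{\sqrt{-73 + 59}}{8}\right) + \left(\frac{43}{2} + 18\right)} = \frac{1}{\left(-6 + \frac{\sqrt{-14}}{8}\right) + \frac{79}{2}} = \frac{1}{\left(-6 + \frac{i \sqrt{14}}{8}\right) + \frac{79}{2}} = \frac{1}{\frac{67}{2} + \frac{i \sqrt{14}}{8}}$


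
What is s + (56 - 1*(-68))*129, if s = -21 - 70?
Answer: 15905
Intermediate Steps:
s = -91
s + (56 - 1*(-68))*129 = -91 + (56 - 1*(-68))*129 = -91 + (56 + 68)*129 = -91 + 124*129 = -91 + 15996 = 15905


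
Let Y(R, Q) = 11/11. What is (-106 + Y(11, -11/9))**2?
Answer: 11025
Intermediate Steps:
Y(R, Q) = 1 (Y(R, Q) = 11*(1/11) = 1)
(-106 + Y(11, -11/9))**2 = (-106 + 1)**2 = (-105)**2 = 11025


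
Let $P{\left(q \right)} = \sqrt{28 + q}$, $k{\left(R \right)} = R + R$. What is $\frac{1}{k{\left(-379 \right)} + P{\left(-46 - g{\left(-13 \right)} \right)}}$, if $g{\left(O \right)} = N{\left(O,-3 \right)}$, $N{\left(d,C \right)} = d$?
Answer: $- \frac{758}{574569} - \frac{i \sqrt{5}}{574569} \approx -0.0013193 - 3.8917 \cdot 10^{-6} i$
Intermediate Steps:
$g{\left(O \right)} = O$
$k{\left(R \right)} = 2 R$
$\frac{1}{k{\left(-379 \right)} + P{\left(-46 - g{\left(-13 \right)} \right)}} = \frac{1}{2 \left(-379\right) + \sqrt{28 - 33}} = \frac{1}{-758 + \sqrt{28 + \left(-46 + 13\right)}} = \frac{1}{-758 + \sqrt{28 - 33}} = \frac{1}{-758 + \sqrt{-5}} = \frac{1}{-758 + i \sqrt{5}}$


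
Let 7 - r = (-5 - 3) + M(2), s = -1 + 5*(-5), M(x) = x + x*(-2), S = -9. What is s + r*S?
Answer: -179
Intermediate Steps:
M(x) = -x (M(x) = x - 2*x = -x)
s = -26 (s = -1 - 25 = -26)
r = 17 (r = 7 - ((-5 - 3) - 1*2) = 7 - (-8 - 2) = 7 - 1*(-10) = 7 + 10 = 17)
s + r*S = -26 + 17*(-9) = -26 - 153 = -179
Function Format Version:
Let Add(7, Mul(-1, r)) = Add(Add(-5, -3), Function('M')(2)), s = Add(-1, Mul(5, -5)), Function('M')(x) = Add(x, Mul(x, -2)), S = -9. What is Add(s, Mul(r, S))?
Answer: -179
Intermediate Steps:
Function('M')(x) = Mul(-1, x) (Function('M')(x) = Add(x, Mul(-2, x)) = Mul(-1, x))
s = -26 (s = Add(-1, -25) = -26)
r = 17 (r = Add(7, Mul(-1, Add(Add(-5, -3), Mul(-1, 2)))) = Add(7, Mul(-1, Add(-8, -2))) = Add(7, Mul(-1, -10)) = Add(7, 10) = 17)
Add(s, Mul(r, S)) = Add(-26, Mul(17, -9)) = Add(-26, -153) = -179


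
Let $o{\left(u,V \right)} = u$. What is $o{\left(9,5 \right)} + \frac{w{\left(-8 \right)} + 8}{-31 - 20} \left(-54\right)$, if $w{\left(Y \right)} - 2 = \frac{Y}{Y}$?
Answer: $\frac{351}{17} \approx 20.647$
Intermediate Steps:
$w{\left(Y \right)} = 3$ ($w{\left(Y \right)} = 2 + \frac{Y}{Y} = 2 + 1 = 3$)
$o{\left(9,5 \right)} + \frac{w{\left(-8 \right)} + 8}{-31 - 20} \left(-54\right) = 9 + \frac{3 + 8}{-31 - 20} \left(-54\right) = 9 + \frac{11}{-51} \left(-54\right) = 9 + 11 \left(- \frac{1}{51}\right) \left(-54\right) = 9 - - \frac{198}{17} = 9 + \frac{198}{17} = \frac{351}{17}$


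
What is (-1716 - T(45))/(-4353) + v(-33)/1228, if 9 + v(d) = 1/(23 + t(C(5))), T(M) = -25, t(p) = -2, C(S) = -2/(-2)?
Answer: 3565762/9354597 ≈ 0.38118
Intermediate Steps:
C(S) = 1 (C(S) = -2*(-½) = 1)
v(d) = -188/21 (v(d) = -9 + 1/(23 - 2) = -9 + 1/21 = -188/21)
(-1716 - T(45))/(-4353) + v(-33)/1228 = (-1716 - 1*(-25))/(-4353) - 188/21/1228 = (-1716 + 25)*(-1/4353) - 188/21*1/1228 = -1691*(-1/4353) - 47/6447 = 1691/4353 - 47/6447 = 3565762/9354597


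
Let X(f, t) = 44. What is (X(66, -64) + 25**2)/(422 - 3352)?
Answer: -669/2930 ≈ -0.22833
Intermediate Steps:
(X(66, -64) + 25**2)/(422 - 3352) = (44 + 25**2)/(422 - 3352) = (44 + 625)/(-2930) = 669*(-1/2930) = -669/2930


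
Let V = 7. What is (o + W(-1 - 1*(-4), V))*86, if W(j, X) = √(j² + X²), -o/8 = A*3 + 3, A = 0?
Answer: -2064 + 86*√58 ≈ -1409.0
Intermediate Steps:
o = -24 (o = -8*(0*3 + 3) = -8*(0 + 3) = -8*3 = -24)
W(j, X) = √(X² + j²)
(o + W(-1 - 1*(-4), V))*86 = (-24 + √(7² + (-1 - 1*(-4))²))*86 = (-24 + √(49 + (-1 + 4)²))*86 = (-24 + √(49 + 3²))*86 = (-24 + √(49 + 9))*86 = (-24 + √58)*86 = -2064 + 86*√58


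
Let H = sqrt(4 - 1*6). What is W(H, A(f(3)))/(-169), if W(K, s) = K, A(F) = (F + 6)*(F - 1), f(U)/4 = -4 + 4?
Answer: -I*sqrt(2)/169 ≈ -0.0083681*I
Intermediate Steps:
f(U) = 0 (f(U) = 4*(-4 + 4) = 4*0 = 0)
H = I*sqrt(2) (H = sqrt(4 - 6) = sqrt(-2) = I*sqrt(2) ≈ 1.4142*I)
A(F) = (-1 + F)*(6 + F) (A(F) = (6 + F)*(-1 + F) = (-1 + F)*(6 + F))
W(H, A(f(3)))/(-169) = (I*sqrt(2))/(-169) = (I*sqrt(2))*(-1/169) = -I*sqrt(2)/169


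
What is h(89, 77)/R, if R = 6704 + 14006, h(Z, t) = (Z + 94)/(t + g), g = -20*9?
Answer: -183/2133130 ≈ -8.5789e-5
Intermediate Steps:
g = -180
h(Z, t) = (94 + Z)/(-180 + t) (h(Z, t) = (Z + 94)/(t - 180) = (94 + Z)/(-180 + t))
R = 20710
h(89, 77)/R = ((94 + 89)/(-180 + 77))/20710 = (183/(-103))*(1/20710) = -1/103*183*(1/20710) = -183/103*1/20710 = -183/2133130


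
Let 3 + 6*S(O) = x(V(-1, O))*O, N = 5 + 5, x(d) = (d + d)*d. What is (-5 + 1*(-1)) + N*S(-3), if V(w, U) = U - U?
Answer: -11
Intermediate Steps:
V(w, U) = 0
x(d) = 2*d² (x(d) = (2*d)*d = 2*d²)
N = 10
S(O) = -½ (S(O) = -½ + ((2*0²)*O)/6 = -½ + ((2*0)*O)/6 = -½ + (0*O)/6 = -½ + (⅙)*0 = -½ + 0 = -½)
(-5 + 1*(-1)) + N*S(-3) = (-5 + 1*(-1)) + 10*(-½) = (-5 - 1) - 5 = -6 - 5 = -11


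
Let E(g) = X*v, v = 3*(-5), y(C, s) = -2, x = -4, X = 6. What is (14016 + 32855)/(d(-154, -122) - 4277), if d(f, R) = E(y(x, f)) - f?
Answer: -4261/383 ≈ -11.125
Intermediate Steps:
v = -15
E(g) = -90 (E(g) = 6*(-15) = -90)
d(f, R) = -90 - f
(14016 + 32855)/(d(-154, -122) - 4277) = (14016 + 32855)/((-90 - 1*(-154)) - 4277) = 46871/((-90 + 154) - 4277) = 46871/(64 - 4277) = 46871/(-4213) = 46871*(-1/4213) = -4261/383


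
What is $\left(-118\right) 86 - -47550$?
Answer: $37402$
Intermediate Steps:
$\left(-118\right) 86 - -47550 = -10148 + 47550 = 37402$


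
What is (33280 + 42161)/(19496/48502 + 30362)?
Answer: 1829519691/736318610 ≈ 2.4847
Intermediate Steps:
(33280 + 42161)/(19496/48502 + 30362) = 75441/(19496*(1/48502) + 30362) = 75441/(9748/24251 + 30362) = 75441/(736318610/24251) = 75441*(24251/736318610) = 1829519691/736318610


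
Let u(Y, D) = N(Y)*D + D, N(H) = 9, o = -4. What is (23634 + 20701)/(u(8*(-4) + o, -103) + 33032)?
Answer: 44335/32002 ≈ 1.3854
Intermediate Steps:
u(Y, D) = 10*D (u(Y, D) = 9*D + D = 10*D)
(23634 + 20701)/(u(8*(-4) + o, -103) + 33032) = (23634 + 20701)/(10*(-103) + 33032) = 44335/(-1030 + 33032) = 44335/32002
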